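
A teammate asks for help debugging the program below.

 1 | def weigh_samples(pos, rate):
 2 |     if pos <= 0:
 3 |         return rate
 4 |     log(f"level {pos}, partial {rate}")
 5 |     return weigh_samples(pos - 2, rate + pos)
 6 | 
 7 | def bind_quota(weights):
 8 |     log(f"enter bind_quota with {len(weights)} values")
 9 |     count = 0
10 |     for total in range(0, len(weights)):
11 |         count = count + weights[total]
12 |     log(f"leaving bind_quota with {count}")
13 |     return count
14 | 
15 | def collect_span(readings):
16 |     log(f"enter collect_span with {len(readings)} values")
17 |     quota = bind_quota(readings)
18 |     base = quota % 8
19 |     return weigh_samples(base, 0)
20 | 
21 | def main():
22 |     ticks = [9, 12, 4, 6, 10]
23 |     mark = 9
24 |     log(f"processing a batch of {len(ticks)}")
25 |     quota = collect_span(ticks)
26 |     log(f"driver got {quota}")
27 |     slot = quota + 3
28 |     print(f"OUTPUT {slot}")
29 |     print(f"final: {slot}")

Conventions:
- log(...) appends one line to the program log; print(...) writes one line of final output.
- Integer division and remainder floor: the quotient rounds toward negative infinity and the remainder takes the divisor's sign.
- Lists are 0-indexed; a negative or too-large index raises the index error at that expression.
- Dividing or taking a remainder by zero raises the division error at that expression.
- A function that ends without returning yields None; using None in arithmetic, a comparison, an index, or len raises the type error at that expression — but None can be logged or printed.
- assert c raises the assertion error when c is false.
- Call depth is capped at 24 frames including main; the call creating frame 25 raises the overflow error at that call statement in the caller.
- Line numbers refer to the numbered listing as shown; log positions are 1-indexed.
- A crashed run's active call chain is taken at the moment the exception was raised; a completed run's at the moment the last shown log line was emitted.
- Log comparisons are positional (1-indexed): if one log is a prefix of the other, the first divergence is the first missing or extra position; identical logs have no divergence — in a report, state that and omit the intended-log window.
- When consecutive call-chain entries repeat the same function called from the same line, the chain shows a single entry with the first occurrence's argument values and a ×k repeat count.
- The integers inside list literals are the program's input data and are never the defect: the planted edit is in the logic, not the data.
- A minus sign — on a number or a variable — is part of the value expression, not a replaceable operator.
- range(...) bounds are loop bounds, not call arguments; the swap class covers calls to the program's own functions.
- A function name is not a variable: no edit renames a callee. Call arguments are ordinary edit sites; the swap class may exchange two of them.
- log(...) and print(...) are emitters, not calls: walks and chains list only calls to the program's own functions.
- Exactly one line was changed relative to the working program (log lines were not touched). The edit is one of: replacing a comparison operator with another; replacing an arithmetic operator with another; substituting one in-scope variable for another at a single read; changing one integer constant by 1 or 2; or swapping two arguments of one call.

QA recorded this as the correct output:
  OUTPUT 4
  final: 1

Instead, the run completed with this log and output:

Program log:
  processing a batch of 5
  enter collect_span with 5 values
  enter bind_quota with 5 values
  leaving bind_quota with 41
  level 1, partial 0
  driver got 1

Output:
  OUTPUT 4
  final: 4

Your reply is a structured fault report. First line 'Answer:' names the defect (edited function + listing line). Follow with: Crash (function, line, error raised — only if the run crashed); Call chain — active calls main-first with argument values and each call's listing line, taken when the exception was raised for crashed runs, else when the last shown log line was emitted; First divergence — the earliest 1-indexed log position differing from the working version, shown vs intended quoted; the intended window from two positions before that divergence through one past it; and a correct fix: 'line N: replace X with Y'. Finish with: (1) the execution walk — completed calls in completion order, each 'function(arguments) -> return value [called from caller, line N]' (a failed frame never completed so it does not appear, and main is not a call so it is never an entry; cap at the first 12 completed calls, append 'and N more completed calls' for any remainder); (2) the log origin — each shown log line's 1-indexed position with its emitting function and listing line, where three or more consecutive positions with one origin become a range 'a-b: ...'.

Answer: the defect is in main at line 29.
Core observation: Nothing in the log betrays the bug — only the output does.
Call chain: main.
First divergence: none; the two logs match at every position.
Execution walk:
  bind_quota([9, 12, 4, 6, 10]) -> 41  [called from collect_span, line 17]
  weigh_samples(-1, 1) -> 1  [called from weigh_samples, line 5]
  weigh_samples(1, 0) -> 1  [called from collect_span, line 19]
  collect_span([9, 12, 4, 6, 10]) -> 1  [called from main, line 25]
Log line origins:
  1: emitted by main (line 24)
  2: emitted by collect_span (line 16)
  3: emitted by bind_quota (line 8)
  4: emitted by bind_quota (line 12)
  5: emitted by weigh_samples (line 4)
  6: emitted by main (line 26)
A correct fix: line 29: replace `slot` with `quota`.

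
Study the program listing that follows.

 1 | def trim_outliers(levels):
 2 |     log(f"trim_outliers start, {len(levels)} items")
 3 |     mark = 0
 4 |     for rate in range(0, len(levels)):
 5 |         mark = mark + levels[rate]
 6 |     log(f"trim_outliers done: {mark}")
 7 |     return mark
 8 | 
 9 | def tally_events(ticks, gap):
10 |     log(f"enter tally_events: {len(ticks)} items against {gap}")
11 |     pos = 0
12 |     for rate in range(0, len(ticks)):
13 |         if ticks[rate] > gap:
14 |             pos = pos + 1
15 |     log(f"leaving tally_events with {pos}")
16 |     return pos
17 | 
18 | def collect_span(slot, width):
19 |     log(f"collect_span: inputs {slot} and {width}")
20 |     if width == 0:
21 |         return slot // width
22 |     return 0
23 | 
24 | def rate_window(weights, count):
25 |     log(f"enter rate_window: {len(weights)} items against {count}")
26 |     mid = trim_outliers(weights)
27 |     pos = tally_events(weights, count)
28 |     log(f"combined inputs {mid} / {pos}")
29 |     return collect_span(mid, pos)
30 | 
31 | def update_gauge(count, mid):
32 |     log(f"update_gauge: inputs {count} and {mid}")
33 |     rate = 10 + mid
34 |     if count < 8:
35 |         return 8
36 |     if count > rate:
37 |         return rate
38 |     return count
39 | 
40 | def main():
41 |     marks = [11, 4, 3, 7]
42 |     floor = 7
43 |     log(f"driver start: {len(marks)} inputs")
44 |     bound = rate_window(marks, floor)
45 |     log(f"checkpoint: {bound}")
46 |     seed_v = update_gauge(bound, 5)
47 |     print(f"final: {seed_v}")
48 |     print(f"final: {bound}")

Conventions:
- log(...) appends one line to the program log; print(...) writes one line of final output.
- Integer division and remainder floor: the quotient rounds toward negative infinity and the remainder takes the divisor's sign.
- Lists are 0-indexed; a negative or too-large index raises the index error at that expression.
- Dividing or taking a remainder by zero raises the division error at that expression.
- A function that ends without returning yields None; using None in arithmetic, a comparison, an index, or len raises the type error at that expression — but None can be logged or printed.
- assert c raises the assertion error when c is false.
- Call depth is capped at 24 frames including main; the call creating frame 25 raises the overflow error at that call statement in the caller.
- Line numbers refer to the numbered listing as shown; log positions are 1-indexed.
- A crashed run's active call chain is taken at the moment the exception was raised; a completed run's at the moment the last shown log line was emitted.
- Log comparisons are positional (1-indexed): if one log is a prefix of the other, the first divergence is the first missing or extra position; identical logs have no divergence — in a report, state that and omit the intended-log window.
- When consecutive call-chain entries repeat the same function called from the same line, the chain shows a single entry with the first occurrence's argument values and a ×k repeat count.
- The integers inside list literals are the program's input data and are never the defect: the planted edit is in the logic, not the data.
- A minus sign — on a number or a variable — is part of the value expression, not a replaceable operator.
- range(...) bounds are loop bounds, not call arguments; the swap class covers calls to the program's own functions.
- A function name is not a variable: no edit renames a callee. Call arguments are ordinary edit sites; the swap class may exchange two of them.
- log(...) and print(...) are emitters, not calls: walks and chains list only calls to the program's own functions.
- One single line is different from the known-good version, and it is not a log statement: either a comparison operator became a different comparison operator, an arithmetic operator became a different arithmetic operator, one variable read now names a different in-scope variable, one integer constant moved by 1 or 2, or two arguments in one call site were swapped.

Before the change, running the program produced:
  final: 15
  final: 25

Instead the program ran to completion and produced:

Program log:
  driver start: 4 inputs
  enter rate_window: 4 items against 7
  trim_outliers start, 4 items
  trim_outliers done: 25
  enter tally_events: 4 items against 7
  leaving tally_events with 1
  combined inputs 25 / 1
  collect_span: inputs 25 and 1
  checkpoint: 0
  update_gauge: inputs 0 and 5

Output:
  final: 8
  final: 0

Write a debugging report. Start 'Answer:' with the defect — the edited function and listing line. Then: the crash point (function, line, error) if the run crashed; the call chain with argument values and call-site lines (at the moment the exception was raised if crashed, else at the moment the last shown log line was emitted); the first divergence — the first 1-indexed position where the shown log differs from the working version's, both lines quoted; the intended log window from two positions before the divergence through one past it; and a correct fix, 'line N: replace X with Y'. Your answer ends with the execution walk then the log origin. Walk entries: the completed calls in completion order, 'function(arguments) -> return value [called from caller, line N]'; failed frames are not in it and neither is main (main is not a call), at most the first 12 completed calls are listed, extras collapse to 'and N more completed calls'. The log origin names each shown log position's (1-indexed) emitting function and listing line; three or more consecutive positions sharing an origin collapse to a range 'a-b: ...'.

Answer: the defect is in collect_span at line 20.
Key fact: The earliest visible damage is log position 9 — 'checkpoint: 0' rather than the intended 'checkpoint: 25'.
Call chain: main -> update_gauge(0, 5) (called at line 46).
First divergence: position 9 — the shown line 'checkpoint: 0' should read 'checkpoint: 25'.
Intended log window:
  7: combined inputs 25 / 1
  8: collect_span: inputs 25 and 1
  9: checkpoint: 25
  10: update_gauge: inputs 25 and 5
Execution walk:
  trim_outliers([11, 4, 3, 7]) -> 25  [called from rate_window, line 26]
  tally_events([11, 4, 3, 7], 7) -> 1  [called from rate_window, line 27]
  collect_span(25, 1) -> 0  [called from rate_window, line 29]
  rate_window([11, 4, 3, 7], 7) -> 0  [called from main, line 44]
  update_gauge(0, 5) -> 8  [called from main, line 46]
Origin of each log line:
  1 — main, line 43
  2 — rate_window, line 25
  3 — trim_outliers, line 2
  4 — trim_outliers, line 6
  5 — tally_events, line 10
  6 — tally_events, line 15
  7 — rate_window, line 28
  8 — collect_span, line 19
  9 — main, line 45
  10 — update_gauge, line 32
A correct fix: line 20: replace `==` with `!=`.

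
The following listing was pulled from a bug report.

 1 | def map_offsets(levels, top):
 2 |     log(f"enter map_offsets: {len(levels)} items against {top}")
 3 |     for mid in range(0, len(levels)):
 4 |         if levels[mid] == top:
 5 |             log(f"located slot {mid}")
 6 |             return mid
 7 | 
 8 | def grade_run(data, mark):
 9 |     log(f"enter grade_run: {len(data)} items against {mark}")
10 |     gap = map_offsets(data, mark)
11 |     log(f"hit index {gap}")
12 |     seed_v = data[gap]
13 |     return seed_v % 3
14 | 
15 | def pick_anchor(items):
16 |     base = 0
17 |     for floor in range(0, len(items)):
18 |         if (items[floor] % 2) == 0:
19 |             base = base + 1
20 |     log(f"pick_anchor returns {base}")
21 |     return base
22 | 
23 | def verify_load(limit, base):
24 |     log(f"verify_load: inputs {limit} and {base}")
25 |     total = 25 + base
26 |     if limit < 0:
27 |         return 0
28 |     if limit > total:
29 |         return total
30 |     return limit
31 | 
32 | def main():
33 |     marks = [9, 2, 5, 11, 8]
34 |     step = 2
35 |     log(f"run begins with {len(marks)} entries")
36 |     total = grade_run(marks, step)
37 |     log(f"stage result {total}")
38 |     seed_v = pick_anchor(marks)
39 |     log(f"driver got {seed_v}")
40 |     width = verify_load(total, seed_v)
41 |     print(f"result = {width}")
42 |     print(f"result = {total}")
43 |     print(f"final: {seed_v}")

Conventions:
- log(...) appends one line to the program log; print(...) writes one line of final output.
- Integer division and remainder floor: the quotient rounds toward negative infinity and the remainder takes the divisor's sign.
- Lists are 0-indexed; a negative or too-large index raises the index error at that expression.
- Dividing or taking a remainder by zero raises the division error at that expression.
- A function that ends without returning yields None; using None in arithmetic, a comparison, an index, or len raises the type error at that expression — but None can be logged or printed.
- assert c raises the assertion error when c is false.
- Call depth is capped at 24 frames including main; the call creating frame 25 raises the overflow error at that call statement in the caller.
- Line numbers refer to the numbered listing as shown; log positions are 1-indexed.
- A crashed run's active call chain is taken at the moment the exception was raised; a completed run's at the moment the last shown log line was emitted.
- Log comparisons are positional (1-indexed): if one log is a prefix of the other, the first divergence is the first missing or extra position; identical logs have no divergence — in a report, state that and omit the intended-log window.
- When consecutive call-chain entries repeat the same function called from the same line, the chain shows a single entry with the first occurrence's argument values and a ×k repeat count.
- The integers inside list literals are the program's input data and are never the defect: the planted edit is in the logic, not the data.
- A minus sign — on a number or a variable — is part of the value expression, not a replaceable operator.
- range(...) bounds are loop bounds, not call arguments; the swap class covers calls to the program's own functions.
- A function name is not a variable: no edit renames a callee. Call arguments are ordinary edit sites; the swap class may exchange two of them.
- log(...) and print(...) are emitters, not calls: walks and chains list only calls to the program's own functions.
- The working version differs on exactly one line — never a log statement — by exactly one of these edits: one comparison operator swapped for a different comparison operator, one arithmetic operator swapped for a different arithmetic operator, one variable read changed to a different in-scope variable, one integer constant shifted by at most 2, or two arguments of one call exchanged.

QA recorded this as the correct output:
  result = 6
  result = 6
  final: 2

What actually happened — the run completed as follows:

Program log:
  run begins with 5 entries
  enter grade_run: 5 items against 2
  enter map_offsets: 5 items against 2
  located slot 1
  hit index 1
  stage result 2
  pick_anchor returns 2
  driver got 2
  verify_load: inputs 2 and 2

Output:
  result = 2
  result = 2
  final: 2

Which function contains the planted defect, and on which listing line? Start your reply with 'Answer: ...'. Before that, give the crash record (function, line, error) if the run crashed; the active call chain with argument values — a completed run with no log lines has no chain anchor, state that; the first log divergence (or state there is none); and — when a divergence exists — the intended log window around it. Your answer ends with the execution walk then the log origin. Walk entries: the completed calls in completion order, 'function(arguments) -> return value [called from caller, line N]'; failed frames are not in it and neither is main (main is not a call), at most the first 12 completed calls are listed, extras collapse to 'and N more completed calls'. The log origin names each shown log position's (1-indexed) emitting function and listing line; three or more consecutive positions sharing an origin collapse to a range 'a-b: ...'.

Answer: the defect is in grade_run at line 13.
Key fact: At log position 6 the runs split — shown 'stage result 2', but the working version logs 'stage result 6'.
Call chain: main -> verify_load(2, 2) (called at line 40).
First divergence: position 6; shown 'stage result 2' vs intended 'stage result 6'.
Intended log window:
  4: located slot 1
  5: hit index 1
  6: stage result 6
  7: pick_anchor returns 2
Execution walk:
  map_offsets([9, 2, 5, 11, 8], 2) -> 1  [called from grade_run, line 10]
  grade_run([9, 2, 5, 11, 8], 2) -> 2  [called from main, line 36]
  pick_anchor([9, 2, 5, 11, 8]) -> 2  [called from main, line 38]
  verify_load(2, 2) -> 2  [called from main, line 40]
Origin of each log line:
  1: from main, line 35
  2: from grade_run, line 9
  3: from map_offsets, line 2
  4: from map_offsets, line 5
  5: from grade_run, line 11
  6: from main, line 37
  7: from pick_anchor, line 20
  8: from main, line 39
  9: from verify_load, line 24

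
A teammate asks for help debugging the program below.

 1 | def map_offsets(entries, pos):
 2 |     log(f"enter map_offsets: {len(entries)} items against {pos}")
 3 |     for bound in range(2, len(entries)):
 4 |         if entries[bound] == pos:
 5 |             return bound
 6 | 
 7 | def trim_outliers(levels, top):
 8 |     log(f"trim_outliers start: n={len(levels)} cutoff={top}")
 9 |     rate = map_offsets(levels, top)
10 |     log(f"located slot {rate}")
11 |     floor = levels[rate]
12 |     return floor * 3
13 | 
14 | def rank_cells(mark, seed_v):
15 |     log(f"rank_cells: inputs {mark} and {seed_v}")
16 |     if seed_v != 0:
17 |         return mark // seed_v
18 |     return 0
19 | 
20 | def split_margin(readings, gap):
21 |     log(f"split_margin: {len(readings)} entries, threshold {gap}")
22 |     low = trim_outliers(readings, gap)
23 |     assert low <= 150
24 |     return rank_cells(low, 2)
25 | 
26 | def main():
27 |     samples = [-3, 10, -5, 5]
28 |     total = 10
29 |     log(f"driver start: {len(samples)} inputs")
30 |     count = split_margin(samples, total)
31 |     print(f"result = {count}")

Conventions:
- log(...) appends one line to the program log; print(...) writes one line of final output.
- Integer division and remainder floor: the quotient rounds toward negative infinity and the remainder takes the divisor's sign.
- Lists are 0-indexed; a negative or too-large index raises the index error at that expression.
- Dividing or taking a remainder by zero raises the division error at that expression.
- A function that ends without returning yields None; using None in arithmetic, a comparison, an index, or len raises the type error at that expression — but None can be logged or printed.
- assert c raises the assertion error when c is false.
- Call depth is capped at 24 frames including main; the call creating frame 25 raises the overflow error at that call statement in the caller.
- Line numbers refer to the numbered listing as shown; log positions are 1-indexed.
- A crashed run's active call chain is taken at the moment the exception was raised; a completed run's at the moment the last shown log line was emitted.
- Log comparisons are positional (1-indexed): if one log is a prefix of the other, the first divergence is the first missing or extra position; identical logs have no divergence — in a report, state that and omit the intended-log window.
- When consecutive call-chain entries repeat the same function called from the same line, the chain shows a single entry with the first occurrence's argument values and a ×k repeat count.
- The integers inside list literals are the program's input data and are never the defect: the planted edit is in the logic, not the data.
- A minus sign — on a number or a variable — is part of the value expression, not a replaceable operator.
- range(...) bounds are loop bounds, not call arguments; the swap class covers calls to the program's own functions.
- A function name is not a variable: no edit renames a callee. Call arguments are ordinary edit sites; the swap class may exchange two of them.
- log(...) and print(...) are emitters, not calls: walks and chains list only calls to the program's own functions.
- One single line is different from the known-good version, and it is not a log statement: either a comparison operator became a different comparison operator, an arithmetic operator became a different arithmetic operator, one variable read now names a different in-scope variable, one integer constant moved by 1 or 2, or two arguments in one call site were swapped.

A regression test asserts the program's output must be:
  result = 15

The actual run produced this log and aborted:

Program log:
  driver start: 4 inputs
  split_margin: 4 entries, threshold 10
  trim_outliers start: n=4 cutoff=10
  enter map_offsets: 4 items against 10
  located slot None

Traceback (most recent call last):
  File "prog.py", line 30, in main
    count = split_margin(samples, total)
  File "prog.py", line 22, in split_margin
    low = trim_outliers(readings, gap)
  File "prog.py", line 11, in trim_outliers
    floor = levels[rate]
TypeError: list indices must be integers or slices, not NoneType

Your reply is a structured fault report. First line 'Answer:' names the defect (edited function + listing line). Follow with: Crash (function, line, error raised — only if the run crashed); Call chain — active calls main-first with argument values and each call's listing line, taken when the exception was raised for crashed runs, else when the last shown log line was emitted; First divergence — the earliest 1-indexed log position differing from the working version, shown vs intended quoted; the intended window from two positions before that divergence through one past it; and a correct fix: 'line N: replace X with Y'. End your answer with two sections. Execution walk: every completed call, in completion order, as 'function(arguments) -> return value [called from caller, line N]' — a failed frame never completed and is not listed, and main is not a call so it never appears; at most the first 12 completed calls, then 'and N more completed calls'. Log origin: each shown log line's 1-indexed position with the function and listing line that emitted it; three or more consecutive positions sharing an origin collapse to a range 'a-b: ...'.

Answer: the defect is in map_offsets at line 3.
Key observation: Log line 5 is where behavior first shows: 'located slot None' appears instead of 'located slot 1'.
Crash: trim_outliers, line 11, TypeError.
Call chain: main -> split_margin([-3, 10, -5, 5], 10) (called at line 30) -> trim_outliers([-3, 10, -5, 5], 10) (called at line 22).
First divergence: position 5 — the shown line 'located slot None' should read 'located slot 1'.
Intended log window:
  3: trim_outliers start: n=4 cutoff=10
  4: enter map_offsets: 4 items against 10
  5: located slot 1
  6: rank_cells: inputs 30 and 2
Execution walk:
  map_offsets([-3, 10, -5, 5], 10) -> None  [called from trim_outliers, line 9]
Log line origins:
  1: from main, line 29
  2: from split_margin, line 21
  3: from trim_outliers, line 8
  4: from map_offsets, line 2
  5: from trim_outliers, line 10
A correct fix: line 3: replace `2` with `0`.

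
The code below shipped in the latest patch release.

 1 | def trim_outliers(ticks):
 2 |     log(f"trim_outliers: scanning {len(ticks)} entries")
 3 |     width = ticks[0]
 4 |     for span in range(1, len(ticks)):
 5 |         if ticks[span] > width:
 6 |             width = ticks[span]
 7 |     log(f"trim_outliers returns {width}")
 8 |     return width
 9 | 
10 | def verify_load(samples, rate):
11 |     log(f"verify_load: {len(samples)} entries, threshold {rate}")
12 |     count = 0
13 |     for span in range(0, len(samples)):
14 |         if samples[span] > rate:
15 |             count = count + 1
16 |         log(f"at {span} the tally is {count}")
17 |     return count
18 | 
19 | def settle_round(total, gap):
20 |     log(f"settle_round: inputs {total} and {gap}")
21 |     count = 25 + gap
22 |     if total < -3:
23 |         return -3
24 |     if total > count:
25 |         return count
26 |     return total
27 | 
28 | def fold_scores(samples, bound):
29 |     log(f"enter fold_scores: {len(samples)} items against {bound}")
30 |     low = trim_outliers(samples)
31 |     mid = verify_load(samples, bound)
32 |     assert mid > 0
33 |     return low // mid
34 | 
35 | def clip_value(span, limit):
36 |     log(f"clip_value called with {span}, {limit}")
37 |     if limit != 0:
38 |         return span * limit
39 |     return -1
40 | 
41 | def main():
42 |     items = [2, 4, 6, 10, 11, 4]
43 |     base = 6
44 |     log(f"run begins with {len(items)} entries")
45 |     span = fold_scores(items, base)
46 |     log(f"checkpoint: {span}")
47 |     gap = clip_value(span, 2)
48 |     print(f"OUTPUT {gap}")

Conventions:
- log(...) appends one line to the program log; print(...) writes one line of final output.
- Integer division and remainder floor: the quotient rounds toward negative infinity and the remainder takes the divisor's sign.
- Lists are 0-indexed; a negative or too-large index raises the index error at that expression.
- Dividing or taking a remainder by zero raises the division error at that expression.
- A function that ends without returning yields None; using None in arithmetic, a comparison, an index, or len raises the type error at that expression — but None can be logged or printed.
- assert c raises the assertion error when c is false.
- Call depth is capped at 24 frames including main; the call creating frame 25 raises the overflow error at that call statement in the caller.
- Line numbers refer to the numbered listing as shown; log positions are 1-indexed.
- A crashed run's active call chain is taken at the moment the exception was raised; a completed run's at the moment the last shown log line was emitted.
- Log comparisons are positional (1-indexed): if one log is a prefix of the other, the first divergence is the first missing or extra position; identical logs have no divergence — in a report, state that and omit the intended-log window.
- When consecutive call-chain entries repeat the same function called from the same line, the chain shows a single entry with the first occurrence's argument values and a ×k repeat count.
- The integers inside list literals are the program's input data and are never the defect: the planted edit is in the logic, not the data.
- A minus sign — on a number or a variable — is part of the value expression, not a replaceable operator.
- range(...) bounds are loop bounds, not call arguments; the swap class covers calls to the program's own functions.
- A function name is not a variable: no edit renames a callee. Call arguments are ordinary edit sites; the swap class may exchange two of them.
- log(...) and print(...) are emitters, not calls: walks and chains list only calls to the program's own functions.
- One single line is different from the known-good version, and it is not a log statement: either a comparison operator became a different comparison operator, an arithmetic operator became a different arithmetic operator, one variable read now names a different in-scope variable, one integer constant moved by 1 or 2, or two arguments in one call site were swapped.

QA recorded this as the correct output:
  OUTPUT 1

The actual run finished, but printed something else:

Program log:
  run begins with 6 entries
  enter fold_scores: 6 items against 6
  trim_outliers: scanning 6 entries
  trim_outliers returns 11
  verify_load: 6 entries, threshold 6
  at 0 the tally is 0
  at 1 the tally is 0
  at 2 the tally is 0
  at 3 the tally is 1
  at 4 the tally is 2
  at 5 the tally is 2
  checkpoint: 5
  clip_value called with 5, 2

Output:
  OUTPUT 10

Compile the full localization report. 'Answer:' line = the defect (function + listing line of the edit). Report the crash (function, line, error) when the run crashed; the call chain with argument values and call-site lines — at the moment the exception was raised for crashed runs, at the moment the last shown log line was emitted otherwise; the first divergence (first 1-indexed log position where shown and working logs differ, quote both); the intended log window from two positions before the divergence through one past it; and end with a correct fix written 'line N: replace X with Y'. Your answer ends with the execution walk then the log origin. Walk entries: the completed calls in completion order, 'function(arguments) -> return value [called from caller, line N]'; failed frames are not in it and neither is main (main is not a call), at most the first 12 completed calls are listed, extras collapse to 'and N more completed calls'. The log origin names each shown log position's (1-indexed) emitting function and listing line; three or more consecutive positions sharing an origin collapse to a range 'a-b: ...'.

Answer: the defect is in clip_value at line 38.
Core observation: The two runs log identically and part ways only at the printed values.
Call chain: main -> clip_value(5, 2) (called at line 47).
First divergence: there is none — every log position agrees.
Execution walk:
  trim_outliers([2, 4, 6, 10, 11, 4]) -> 11  [called from fold_scores, line 30]
  verify_load([2, 4, 6, 10, 11, 4], 6) -> 2  [called from fold_scores, line 31]
  fold_scores([2, 4, 6, 10, 11, 4], 6) -> 5  [called from main, line 45]
  clip_value(5, 2) -> 10  [called from main, line 47]
Log line origins:
  1: from main, line 44
  2: from fold_scores, line 29
  3: from trim_outliers, line 2
  4: from trim_outliers, line 7
  5: from verify_load, line 11
  6-11: from verify_load, line 16
  12: from main, line 46
  13: from clip_value, line 36
A correct fix: line 38: replace `*` with `%`.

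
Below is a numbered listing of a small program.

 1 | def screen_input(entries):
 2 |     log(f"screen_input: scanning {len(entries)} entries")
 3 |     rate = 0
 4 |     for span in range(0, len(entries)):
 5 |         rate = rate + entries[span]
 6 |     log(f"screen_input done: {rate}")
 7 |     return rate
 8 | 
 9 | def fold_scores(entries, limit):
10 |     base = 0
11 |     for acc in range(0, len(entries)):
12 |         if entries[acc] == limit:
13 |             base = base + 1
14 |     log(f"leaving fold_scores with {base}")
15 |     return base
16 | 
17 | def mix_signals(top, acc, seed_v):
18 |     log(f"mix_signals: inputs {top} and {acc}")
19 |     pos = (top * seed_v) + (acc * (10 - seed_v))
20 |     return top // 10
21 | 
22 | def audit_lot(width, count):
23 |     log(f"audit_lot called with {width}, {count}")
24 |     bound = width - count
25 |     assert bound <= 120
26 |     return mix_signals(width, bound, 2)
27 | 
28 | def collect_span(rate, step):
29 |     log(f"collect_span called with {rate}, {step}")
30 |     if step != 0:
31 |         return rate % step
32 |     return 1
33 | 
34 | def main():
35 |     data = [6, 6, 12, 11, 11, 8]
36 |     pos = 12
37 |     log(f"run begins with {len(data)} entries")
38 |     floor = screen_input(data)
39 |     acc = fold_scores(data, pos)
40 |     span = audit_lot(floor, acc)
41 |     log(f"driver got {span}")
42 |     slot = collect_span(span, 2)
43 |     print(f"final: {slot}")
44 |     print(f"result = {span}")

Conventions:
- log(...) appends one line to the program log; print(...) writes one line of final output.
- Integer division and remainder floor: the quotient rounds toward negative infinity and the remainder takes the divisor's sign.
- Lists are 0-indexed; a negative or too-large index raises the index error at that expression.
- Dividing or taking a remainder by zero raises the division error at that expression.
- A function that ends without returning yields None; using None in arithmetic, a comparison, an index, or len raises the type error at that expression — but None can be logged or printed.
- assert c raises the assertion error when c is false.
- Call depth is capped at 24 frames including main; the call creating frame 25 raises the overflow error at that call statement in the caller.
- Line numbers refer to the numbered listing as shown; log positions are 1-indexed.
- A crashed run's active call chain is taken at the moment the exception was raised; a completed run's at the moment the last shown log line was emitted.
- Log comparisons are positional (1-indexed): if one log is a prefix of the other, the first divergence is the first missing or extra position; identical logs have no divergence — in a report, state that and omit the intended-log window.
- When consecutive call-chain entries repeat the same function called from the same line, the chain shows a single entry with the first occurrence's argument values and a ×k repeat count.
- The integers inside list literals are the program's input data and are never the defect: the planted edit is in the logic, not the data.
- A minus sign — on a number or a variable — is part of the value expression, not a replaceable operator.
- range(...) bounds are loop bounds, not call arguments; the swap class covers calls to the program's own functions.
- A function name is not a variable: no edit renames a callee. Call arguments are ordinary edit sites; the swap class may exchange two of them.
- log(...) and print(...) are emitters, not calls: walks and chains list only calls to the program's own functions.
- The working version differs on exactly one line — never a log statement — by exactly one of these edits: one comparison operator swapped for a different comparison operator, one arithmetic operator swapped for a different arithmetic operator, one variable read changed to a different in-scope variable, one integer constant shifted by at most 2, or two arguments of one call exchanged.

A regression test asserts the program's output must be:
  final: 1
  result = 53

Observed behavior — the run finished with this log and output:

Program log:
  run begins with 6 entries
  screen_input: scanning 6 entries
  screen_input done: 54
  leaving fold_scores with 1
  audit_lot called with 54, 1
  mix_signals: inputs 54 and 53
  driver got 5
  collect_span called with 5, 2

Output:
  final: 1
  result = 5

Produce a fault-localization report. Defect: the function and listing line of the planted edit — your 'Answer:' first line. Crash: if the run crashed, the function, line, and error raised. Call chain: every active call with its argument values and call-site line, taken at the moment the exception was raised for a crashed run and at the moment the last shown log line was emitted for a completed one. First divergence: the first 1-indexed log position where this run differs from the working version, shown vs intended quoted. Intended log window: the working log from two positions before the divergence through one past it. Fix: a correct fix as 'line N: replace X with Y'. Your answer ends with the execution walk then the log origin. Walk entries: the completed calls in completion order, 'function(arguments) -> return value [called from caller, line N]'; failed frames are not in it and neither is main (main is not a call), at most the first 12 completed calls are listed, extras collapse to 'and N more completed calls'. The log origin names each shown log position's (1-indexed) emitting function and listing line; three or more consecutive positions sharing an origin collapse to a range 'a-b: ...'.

Answer: the defect is in mix_signals at line 20.
Key fact: At log position 7 the runs split — shown 'driver got 5', but the working version logs 'driver got 53'.
Call chain: main -> collect_span(5, 2) (called at line 42).
First divergence: at position 7 the run shows 'driver got 5' where the working version logs 'driver got 53'.
Intended log window:
  5: audit_lot called with 54, 1
  6: mix_signals: inputs 54 and 53
  7: driver got 53
  8: collect_span called with 53, 2
Execution walk:
  screen_input([6, 6, 12, 11, 11, 8]) -> 54  [called from main, line 38]
  fold_scores([6, 6, 12, 11, 11, 8], 12) -> 1  [called from main, line 39]
  mix_signals(54, 53, 2) -> 5  [called from audit_lot, line 26]
  audit_lot(54, 1) -> 5  [called from main, line 40]
  collect_span(5, 2) -> 1  [called from main, line 42]
Log origins:
  1: emitted by main (line 37)
  2: emitted by screen_input (line 2)
  3: emitted by screen_input (line 6)
  4: emitted by fold_scores (line 14)
  5: emitted by audit_lot (line 23)
  6: emitted by mix_signals (line 18)
  7: emitted by main (line 41)
  8: emitted by collect_span (line 29)
A correct fix: line 20: replace `top` with `pos`.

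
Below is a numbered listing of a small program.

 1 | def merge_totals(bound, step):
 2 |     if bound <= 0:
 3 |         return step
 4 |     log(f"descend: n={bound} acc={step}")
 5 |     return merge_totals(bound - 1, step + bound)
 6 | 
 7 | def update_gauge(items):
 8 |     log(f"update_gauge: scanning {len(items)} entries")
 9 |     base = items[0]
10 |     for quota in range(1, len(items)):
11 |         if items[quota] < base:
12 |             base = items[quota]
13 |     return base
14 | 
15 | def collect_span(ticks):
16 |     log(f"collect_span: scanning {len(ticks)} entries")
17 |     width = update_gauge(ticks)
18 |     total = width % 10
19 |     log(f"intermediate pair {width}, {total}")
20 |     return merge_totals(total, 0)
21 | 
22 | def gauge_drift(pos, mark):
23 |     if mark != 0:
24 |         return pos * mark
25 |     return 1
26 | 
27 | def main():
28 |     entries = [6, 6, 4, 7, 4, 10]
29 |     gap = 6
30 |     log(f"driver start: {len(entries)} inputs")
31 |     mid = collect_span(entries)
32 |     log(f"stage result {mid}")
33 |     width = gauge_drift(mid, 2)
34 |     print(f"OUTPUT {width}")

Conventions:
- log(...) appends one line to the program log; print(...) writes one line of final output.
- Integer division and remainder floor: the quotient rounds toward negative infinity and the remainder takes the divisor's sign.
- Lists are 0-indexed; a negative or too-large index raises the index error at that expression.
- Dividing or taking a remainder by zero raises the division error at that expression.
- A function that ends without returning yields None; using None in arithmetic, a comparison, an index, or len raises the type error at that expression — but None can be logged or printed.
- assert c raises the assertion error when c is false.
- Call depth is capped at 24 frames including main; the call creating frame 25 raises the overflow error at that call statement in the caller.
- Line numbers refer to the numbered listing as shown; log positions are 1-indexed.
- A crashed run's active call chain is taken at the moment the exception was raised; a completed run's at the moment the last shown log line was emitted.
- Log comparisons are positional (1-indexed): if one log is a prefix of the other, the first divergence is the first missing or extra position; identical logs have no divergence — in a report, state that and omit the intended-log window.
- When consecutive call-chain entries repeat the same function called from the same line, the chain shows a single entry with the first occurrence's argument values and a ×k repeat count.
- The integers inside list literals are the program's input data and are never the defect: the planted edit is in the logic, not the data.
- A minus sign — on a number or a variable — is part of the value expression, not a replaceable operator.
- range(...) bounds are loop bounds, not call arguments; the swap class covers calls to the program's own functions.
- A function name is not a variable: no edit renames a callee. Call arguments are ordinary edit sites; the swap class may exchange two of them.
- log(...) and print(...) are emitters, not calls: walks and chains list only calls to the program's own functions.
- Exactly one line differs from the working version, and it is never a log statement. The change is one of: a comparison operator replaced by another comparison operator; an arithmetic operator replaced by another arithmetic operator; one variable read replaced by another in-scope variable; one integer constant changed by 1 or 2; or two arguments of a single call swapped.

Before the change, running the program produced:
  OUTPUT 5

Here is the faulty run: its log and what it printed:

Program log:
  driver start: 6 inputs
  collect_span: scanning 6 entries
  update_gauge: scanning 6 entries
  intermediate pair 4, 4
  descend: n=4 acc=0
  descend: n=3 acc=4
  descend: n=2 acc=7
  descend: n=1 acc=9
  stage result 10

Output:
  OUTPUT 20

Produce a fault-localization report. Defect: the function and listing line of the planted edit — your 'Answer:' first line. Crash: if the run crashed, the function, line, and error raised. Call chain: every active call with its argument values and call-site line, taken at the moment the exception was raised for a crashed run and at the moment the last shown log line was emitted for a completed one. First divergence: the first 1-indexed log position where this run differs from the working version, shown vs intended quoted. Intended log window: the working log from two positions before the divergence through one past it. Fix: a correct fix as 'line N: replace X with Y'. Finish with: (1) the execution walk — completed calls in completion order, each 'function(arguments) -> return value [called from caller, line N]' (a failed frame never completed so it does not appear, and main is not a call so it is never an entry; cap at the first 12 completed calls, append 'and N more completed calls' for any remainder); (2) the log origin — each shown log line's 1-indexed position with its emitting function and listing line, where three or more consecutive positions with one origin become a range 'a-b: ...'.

Answer: the defect is in gauge_drift at line 24.
The tell: The logs agree in full; only the final output differs.
Call chain: main.
First divergence: none (the log streams are identical).
Execution walk:
  update_gauge([6, 6, 4, 7, 4, 10]) -> 4  [called from collect_span, line 17]
  merge_totals(0, 10) -> 10  [called from merge_totals, line 5]
  merge_totals(1, 9) -> 10  [called from merge_totals, line 5]
  merge_totals(2, 7) -> 10  [called from merge_totals, line 5]
  merge_totals(3, 4) -> 10  [called from merge_totals, line 5]
  merge_totals(4, 0) -> 10  [called from collect_span, line 20]
  collect_span([6, 6, 4, 7, 4, 10]) -> 10  [called from main, line 31]
  gauge_drift(10, 2) -> 20  [called from main, line 33]
Origin of each log line:
  1: logged in main at line 30
  2: logged in collect_span at line 16
  3: logged in update_gauge at line 8
  4: logged in collect_span at line 19
  5-8: logged in merge_totals at line 4
  9: logged in main at line 32
A correct fix: line 24: replace `*` with `//`.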